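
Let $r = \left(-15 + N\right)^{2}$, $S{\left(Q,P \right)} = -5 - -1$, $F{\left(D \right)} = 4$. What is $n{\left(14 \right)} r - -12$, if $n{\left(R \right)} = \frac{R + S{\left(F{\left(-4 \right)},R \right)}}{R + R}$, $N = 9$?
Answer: $\frac{174}{7} \approx 24.857$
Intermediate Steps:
$S{\left(Q,P \right)} = -4$ ($S{\left(Q,P \right)} = -5 + 1 = -4$)
$n{\left(R \right)} = \frac{-4 + R}{2 R}$ ($n{\left(R \right)} = \frac{R - 4}{R + R} = \frac{-4 + R}{2 R}$)
$r = 36$ ($r = \left(-15 + 9\right)^{2} = \left(-6\right)^{2} = 36$)
$n{\left(14 \right)} r - -12 = \frac{-4 + 14}{2 \cdot 14} \cdot 36 - -12 = \frac{1}{2} \cdot \frac{1}{14} \cdot 10 \cdot 36 + 12 = \frac{5}{14} \cdot 36 + 12 = \frac{90}{7} + 12 = \frac{174}{7}$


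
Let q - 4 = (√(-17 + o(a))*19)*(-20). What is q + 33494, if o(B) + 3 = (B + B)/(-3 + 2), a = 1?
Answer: 33498 - 380*I*√22 ≈ 33498.0 - 1782.4*I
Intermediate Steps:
o(B) = -3 - 2*B (o(B) = -3 + (B + B)/(-3 + 2) = -3 + (2*B)/(-1) = -3 + (2*B)*(-1) = -3 - 2*B)
q = 4 - 380*I*√22 (q = 4 + (√(-17 + (-3 - 2*1))*19)*(-20) = 4 + (√(-17 + (-3 - 2))*19)*(-20) = 4 + (√(-17 - 5)*19)*(-20) = 4 + (√(-22)*19)*(-20) = 4 + ((I*√22)*19)*(-20) = 4 + (19*I*√22)*(-20) = 4 - 380*I*√22 ≈ 4.0 - 1782.4*I)
q + 33494 = (4 - 380*I*√22) + 33494 = 33498 - 380*I*√22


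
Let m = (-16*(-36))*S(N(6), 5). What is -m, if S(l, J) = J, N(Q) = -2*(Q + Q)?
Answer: -2880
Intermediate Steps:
N(Q) = -4*Q
m = 2880 (m = -16*(-36)*5 = 576*5 = 2880)
-m = -1*2880 = -2880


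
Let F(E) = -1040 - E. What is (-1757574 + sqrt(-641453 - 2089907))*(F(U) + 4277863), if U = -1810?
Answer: -7520014116342 + 17114532*I*sqrt(170710) ≈ -7.52e+12 + 7.0712e+9*I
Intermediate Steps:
(-1757574 + sqrt(-641453 - 2089907))*(F(U) + 4277863) = (-1757574 + sqrt(-641453 - 2089907))*((-1040 - 1*(-1810)) + 4277863) = (-1757574 + sqrt(-2731360))*((-1040 + 1810) + 4277863) = (-1757574 + 4*I*sqrt(170710))*(770 + 4277863) = (-1757574 + 4*I*sqrt(170710))*4278633 = -7520014116342 + 17114532*I*sqrt(170710)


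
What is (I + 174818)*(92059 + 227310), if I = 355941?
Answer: 169507971071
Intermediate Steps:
(I + 174818)*(92059 + 227310) = (355941 + 174818)*(92059 + 227310) = 530759*319369 = 169507971071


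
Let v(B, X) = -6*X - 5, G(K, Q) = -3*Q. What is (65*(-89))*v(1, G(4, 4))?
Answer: -387595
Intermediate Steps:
v(B, X) = -5 - 6*X
(65*(-89))*v(1, G(4, 4)) = (65*(-89))*(-5 - (-18)*4) = -5785*(-5 - 6*(-12)) = -5785*(-5 + 72) = -5785*67 = -387595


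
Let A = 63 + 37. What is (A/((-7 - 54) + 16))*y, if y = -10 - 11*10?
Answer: 800/3 ≈ 266.67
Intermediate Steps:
A = 100
y = -120 (y = -10 - 110 = -120)
(A/((-7 - 54) + 16))*y = (100/((-7 - 54) + 16))*(-120) = (100/(-61 + 16))*(-120) = (100/(-45))*(-120) = (100*(-1/45))*(-120) = -20/9*(-120) = 800/3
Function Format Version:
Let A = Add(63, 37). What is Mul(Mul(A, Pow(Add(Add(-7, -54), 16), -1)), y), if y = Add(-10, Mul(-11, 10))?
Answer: Rational(800, 3) ≈ 266.67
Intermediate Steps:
A = 100
y = -120 (y = Add(-10, -110) = -120)
Mul(Mul(A, Pow(Add(Add(-7, -54), 16), -1)), y) = Mul(Mul(100, Pow(Add(Add(-7, -54), 16), -1)), -120) = Mul(Mul(100, Pow(Add(-61, 16), -1)), -120) = Mul(Mul(100, Pow(-45, -1)), -120) = Mul(Mul(100, Rational(-1, 45)), -120) = Mul(Rational(-20, 9), -120) = Rational(800, 3)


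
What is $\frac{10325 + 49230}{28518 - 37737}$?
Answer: $- \frac{59555}{9219} \approx -6.46$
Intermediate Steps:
$\frac{10325 + 49230}{28518 - 37737} = \frac{59555}{-9219} = 59555 \left(- \frac{1}{9219}\right) = - \frac{59555}{9219}$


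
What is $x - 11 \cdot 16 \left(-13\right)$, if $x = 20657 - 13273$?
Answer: $9672$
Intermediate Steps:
$x = 7384$ ($x = 20657 - 13273 = 7384$)
$x - 11 \cdot 16 \left(-13\right) = 7384 - 11 \cdot 16 \left(-13\right) = 7384 - 176 \left(-13\right) = 7384 - -2288 = 7384 + 2288 = 9672$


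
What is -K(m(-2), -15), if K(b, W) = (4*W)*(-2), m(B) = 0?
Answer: -120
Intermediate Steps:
K(b, W) = -8*W
-K(m(-2), -15) = -(-8)*(-15) = -1*120 = -120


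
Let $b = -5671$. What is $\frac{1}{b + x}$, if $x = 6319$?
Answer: $\frac{1}{648} \approx 0.0015432$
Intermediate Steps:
$\frac{1}{b + x} = \frac{1}{-5671 + 6319} = \frac{1}{648}$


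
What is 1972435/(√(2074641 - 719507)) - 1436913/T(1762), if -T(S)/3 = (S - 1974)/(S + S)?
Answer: -421973451/53 + 1972435*√1355134/1355134 ≈ -7.9601e+6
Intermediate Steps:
T(S) = -3*(-1974 + S)/(2*S) (T(S) = -3*(S - 1974)/(S + S) = -3*(-1974 + S)/(2*S))
1972435/(√(2074641 - 719507)) - 1436913/T(1762) = 1972435/(√(2074641 - 719507)) - 1436913/(-3/2 + 2961/1762) = 1972435/(√1355134) - 1436913/(-3/2 + 2961*(1/1762)) = 1972435*(√1355134/1355134) - 1436913/(-3/2 + 2961/1762) = 1972435*√1355134/1355134 - 1436913/159/881 = 1972435*√1355134/1355134 - 1436913*881/159 = 1972435*√1355134/1355134 - 421973451/53 = -421973451/53 + 1972435*√1355134/1355134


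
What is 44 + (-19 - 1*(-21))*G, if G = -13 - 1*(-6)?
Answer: 30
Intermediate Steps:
G = -7 (G = -13 + 6 = -7)
44 + (-19 - 1*(-21))*G = 44 + (-19 - 1*(-21))*(-7) = 44 + (-19 + 21)*(-7) = 44 + 2*(-7) = 44 - 14 = 30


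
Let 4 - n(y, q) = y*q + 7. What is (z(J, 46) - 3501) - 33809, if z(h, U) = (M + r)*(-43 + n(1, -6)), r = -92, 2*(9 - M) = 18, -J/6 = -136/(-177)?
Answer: -33630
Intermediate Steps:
J = -272/59 (J = -(-816)/(-177) = -(-816)*(-1)/177 = -6*136/177 = -272/59 ≈ -4.6102)
M = 0 (M = 9 - ½*18 = 9 - 9 = 0)
n(y, q) = -3 - q*y (n(y, q) = 4 - (y*q + 7) = 4 - (q*y + 7) = 4 - (7 + q*y) = 4 + (-7 - q*y) = -3 - q*y)
z(h, U) = 3680 (z(h, U) = (0 - 92)*(-43 + (-3 - 1*(-6)*1)) = -92*(-43 + (-3 + 6)) = -92*(-43 + 3) = -92*(-40) = 3680)
(z(J, 46) - 3501) - 33809 = (3680 - 3501) - 33809 = 179 - 33809 = -33630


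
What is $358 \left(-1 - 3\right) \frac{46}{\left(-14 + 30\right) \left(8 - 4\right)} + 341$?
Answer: $- \frac{2753}{4} \approx -688.25$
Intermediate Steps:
$358 \left(-1 - 3\right) \frac{46}{\left(-14 + 30\right) \left(8 - 4\right)} + 341 = 358 \left(-1 - 3\right) \frac{46}{16 \cdot 4} + 341 = 358 \left(- 4 \cdot \frac{46}{64}\right) + 341 = 358 \left(- 4 \cdot 46 \cdot \frac{1}{64}\right) + 341 = 358 \left(\left(-4\right) \frac{23}{32}\right) + 341 = 358 \left(- \frac{23}{8}\right) + 341 = - \frac{4117}{4} + 341 = - \frac{2753}{4}$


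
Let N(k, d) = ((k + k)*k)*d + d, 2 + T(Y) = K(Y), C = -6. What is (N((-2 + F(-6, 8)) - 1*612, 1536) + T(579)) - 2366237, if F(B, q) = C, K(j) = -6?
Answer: 1178512091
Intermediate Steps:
T(Y) = -8 (T(Y) = -2 - 6 = -8)
F(B, q) = -6
N(k, d) = d + 2*d*k² (N(k, d) = ((2*k)*k)*d + d = (2*k²)*d + d = 2*d*k² + d = d + 2*d*k²)
(N((-2 + F(-6, 8)) - 1*612, 1536) + T(579)) - 2366237 = (1536*(1 + 2*((-2 - 6) - 1*612)²) - 8) - 2366237 = (1536*(1 + 2*(-8 - 612)²) - 8) - 2366237 = (1536*(1 + 2*(-620)²) - 8) - 2366237 = (1536*(1 + 2*384400) - 8) - 2366237 = (1536*(1 + 768800) - 8) - 2366237 = (1536*768801 - 8) - 2366237 = (1180878336 - 8) - 2366237 = 1180878328 - 2366237 = 1178512091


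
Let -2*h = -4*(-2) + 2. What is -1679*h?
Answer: 8395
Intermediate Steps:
h = -5 (h = -(-4*(-2) + 2)/2 = -(8 + 2)/2 = -½*10 = -5)
-1679*h = -1679*(-5) = 8395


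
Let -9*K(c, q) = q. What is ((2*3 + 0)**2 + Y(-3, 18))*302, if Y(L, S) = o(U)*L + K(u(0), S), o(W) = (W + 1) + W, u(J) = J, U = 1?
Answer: 7550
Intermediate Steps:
o(W) = 1 + 2*W (o(W) = (1 + W) + W = 1 + 2*W)
K(c, q) = -q/9
Y(L, S) = 3*L - S/9 (Y(L, S) = (1 + 2*1)*L - S/9 = (1 + 2)*L - S/9 = 3*L - S/9)
((2*3 + 0)**2 + Y(-3, 18))*302 = ((2*3 + 0)**2 + (3*(-3) - 1/9*18))*302 = ((6 + 0)**2 + (-9 - 2))*302 = (6**2 - 11)*302 = (36 - 11)*302 = 25*302 = 7550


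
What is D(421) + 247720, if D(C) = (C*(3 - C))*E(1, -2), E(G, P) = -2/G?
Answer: 599676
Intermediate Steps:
D(C) = -2*C*(3 - C) (D(C) = (C*(3 - C))*(-2/1) = (C*(3 - C))*(-2*1) = (C*(3 - C))*(-2) = -2*C*(3 - C))
D(421) + 247720 = 2*421*(-3 + 421) + 247720 = 2*421*418 + 247720 = 351956 + 247720 = 599676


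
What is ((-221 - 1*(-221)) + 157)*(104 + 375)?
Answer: 75203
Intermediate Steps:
((-221 - 1*(-221)) + 157)*(104 + 375) = ((-221 + 221) + 157)*479 = (0 + 157)*479 = 157*479 = 75203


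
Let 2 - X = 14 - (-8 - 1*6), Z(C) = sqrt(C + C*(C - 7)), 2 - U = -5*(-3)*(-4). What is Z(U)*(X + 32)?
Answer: 24*sqrt(217) ≈ 353.54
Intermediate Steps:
U = 62 (U = 2 - (-5*(-3))*(-4) = 2 - 15*(-4) = 2 - 1*(-60) = 2 + 60 = 62)
Z(C) = sqrt(C + C*(-7 + C))
X = -26 (X = 2 - (14 - (-8 - 1*6)) = 2 - (14 - (-8 - 6)) = 2 - (14 - 1*(-14)) = 2 - (14 + 14) = 2 - 1*28 = 2 - 28 = -26)
Z(U)*(X + 32) = sqrt(62*(-6 + 62))*(-26 + 32) = sqrt(62*56)*6 = sqrt(3472)*6 = (4*sqrt(217))*6 = 24*sqrt(217)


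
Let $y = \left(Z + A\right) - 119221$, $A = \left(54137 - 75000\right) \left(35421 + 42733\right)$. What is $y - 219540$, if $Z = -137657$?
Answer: $-1631003320$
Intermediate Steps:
$A = -1630526902$ ($A = \left(-20863\right) 78154 = -1630526902$)
$y = -1630783780$ ($y = \left(-137657 - 1630526902\right) - 119221 = -1630664559 - 119221 = -1630783780$)
$y - 219540 = -1630783780 - 219540 = -1631003320$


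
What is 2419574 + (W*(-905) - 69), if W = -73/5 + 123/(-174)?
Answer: 141134749/58 ≈ 2.4334e+6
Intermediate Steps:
W = -4439/290 (W = -73*⅕ + 123*(-1/174) = -73/5 - 41/58 = -4439/290 ≈ -15.307)
2419574 + (W*(-905) - 69) = 2419574 + (-4439/290*(-905) - 69) = 2419574 + (803459/58 - 69) = 2419574 + 799457/58 = 141134749/58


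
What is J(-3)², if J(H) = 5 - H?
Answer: 64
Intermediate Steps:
J(-3)² = (5 - 1*(-3))² = (5 + 3)² = 8² = 64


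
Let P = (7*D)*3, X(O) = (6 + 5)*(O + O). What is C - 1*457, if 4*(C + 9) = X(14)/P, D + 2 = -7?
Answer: -12593/27 ≈ -466.41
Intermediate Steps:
X(O) = 22*O (X(O) = 11*(2*O) = 22*O)
D = -9 (D = -2 - 7 = -9)
P = -189 (P = (7*(-9))*3 = -63*3 = -189)
C = -254/27 (C = -9 + ((22*14)/(-189))/4 = -9 + (308*(-1/189))/4 = -9 + (¼)*(-44/27) = -9 - 11/27 = -254/27 ≈ -9.4074)
C - 1*457 = -254/27 - 1*457 = -254/27 - 457 = -12593/27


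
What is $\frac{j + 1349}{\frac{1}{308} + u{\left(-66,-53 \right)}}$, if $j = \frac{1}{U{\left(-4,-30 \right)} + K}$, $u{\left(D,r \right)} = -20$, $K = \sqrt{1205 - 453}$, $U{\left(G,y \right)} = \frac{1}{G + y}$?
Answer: $- \frac{120397258828}{1784695483} - \frac{1424192 \sqrt{47}}{5354086449} \approx -67.463$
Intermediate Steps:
$K = 4 \sqrt{47}$ ($K = \sqrt{752} = 4 \sqrt{47} \approx 27.423$)
$j = \frac{1}{- \frac{1}{34} + 4 \sqrt{47}}$ ($j = \frac{1}{\frac{1}{-4 - 30} + 4 \sqrt{47}} = \frac{1}{\frac{1}{-34} + 4 \sqrt{47}} = \frac{1}{- \frac{1}{34} + 4 \sqrt{47}} \approx 0.036505$)
$\frac{j + 1349}{\frac{1}{308} + u{\left(-66,-53 \right)}} = \frac{\left(\frac{34}{869311} + \frac{4624 \sqrt{47}}{869311}\right) + 1349}{\frac{1}{308} - 20} = \frac{\frac{1172700573}{869311} + \frac{4624 \sqrt{47}}{869311}}{\frac{1}{308} - 20} = \frac{\frac{1172700573}{869311} + \frac{4624 \sqrt{47}}{869311}}{- \frac{6159}{308}} = \left(\frac{1172700573}{869311} + \frac{4624 \sqrt{47}}{869311}\right) \left(- \frac{308}{6159}\right) = - \frac{120397258828}{1784695483} - \frac{1424192 \sqrt{47}}{5354086449}$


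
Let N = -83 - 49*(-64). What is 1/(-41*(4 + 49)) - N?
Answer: -6634170/2173 ≈ -3053.0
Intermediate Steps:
N = 3053 (N = -83 + 3136 = 3053)
1/(-41*(4 + 49)) - N = 1/(-41*(4 + 49)) - 1*3053 = 1/(-41*53) - 3053 = 1/(-2173) - 3053 = -1/2173 - 3053 = -6634170/2173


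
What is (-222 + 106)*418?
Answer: -48488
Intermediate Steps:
(-222 + 106)*418 = -116*418 = -48488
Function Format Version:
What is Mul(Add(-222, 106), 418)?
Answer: -48488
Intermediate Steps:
Mul(Add(-222, 106), 418) = Mul(-116, 418) = -48488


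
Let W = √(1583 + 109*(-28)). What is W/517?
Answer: I*√1469/517 ≈ 0.074134*I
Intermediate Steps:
W = I*√1469 (W = √(1583 - 3052) = √(-1469) = I*√1469 ≈ 38.328*I)
W/517 = (I*√1469)/517 = (I*√1469)*(1/517) = I*√1469/517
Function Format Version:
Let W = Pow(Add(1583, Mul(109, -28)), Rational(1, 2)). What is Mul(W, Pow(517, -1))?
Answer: Mul(Rational(1, 517), I, Pow(1469, Rational(1, 2))) ≈ Mul(0.074134, I)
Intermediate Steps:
W = Mul(I, Pow(1469, Rational(1, 2))) (W = Pow(Add(1583, -3052), Rational(1, 2)) = Pow(-1469, Rational(1, 2)) = Mul(I, Pow(1469, Rational(1, 2))) ≈ Mul(38.328, I))
Mul(W, Pow(517, -1)) = Mul(Mul(I, Pow(1469, Rational(1, 2))), Pow(517, -1)) = Mul(Mul(I, Pow(1469, Rational(1, 2))), Rational(1, 517)) = Mul(Rational(1, 517), I, Pow(1469, Rational(1, 2)))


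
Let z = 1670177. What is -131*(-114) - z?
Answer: -1655243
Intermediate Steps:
-131*(-114) - z = -131*(-114) - 1*1670177 = 14934 - 1670177 = -1655243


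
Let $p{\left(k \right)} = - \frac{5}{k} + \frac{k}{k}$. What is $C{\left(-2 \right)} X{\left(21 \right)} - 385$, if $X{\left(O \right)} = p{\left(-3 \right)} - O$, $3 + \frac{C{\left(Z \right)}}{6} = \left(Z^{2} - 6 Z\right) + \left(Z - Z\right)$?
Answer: $-1815$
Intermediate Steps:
$p{\left(k \right)} = 1 - \frac{5}{k}$ ($p{\left(k \right)} = - \frac{5}{k} + 1 = 1 - \frac{5}{k}$)
$C{\left(Z \right)} = -18 - 36 Z + 6 Z^{2}$ ($C{\left(Z \right)} = -18 + 6 \left(\left(Z^{2} - 6 Z\right) + \left(Z - Z\right)\right) = -18 + 6 \left(\left(Z^{2} - 6 Z\right) + 0\right) = -18 + 6 \left(Z^{2} - 6 Z\right) = -18 + \left(- 36 Z + 6 Z^{2}\right) = -18 - 36 Z + 6 Z^{2}$)
$X{\left(O \right)} = \frac{8}{3} - O$ ($X{\left(O \right)} = \frac{-5 - 3}{-3} - O = \left(- \frac{1}{3}\right) \left(-8\right) - O = \frac{8}{3} - O$)
$C{\left(-2 \right)} X{\left(21 \right)} - 385 = \left(-18 - -72 + 6 \left(-2\right)^{2}\right) \left(\frac{8}{3} - 21\right) - 385 = \left(-18 + 72 + 6 \cdot 4\right) \left(\frac{8}{3} - 21\right) - 385 = \left(-18 + 72 + 24\right) \left(- \frac{55}{3}\right) - 385 = 78 \left(- \frac{55}{3}\right) - 385 = -1430 - 385 = -1815$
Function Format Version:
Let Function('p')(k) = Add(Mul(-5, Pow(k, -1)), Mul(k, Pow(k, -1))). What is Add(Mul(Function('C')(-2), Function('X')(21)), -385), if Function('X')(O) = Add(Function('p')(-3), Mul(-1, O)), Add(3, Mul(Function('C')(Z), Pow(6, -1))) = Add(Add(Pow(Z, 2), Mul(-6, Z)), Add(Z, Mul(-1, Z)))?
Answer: -1815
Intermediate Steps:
Function('p')(k) = Add(1, Mul(-5, Pow(k, -1))) (Function('p')(k) = Add(Mul(-5, Pow(k, -1)), 1) = Add(1, Mul(-5, Pow(k, -1))))
Function('C')(Z) = Add(-18, Mul(-36, Z), Mul(6, Pow(Z, 2))) (Function('C')(Z) = Add(-18, Mul(6, Add(Add(Pow(Z, 2), Mul(-6, Z)), Add(Z, Mul(-1, Z))))) = Add(-18, Mul(6, Add(Add(Pow(Z, 2), Mul(-6, Z)), 0))) = Add(-18, Mul(6, Add(Pow(Z, 2), Mul(-6, Z)))) = Add(-18, Add(Mul(-36, Z), Mul(6, Pow(Z, 2)))) = Add(-18, Mul(-36, Z), Mul(6, Pow(Z, 2))))
Function('X')(O) = Add(Rational(8, 3), Mul(-1, O)) (Function('X')(O) = Add(Mul(Pow(-3, -1), Add(-5, -3)), Mul(-1, O)) = Add(Mul(Rational(-1, 3), -8), Mul(-1, O)) = Add(Rational(8, 3), Mul(-1, O)))
Add(Mul(Function('C')(-2), Function('X')(21)), -385) = Add(Mul(Add(-18, Mul(-36, -2), Mul(6, Pow(-2, 2))), Add(Rational(8, 3), Mul(-1, 21))), -385) = Add(Mul(Add(-18, 72, Mul(6, 4)), Add(Rational(8, 3), -21)), -385) = Add(Mul(Add(-18, 72, 24), Rational(-55, 3)), -385) = Add(Mul(78, Rational(-55, 3)), -385) = Add(-1430, -385) = -1815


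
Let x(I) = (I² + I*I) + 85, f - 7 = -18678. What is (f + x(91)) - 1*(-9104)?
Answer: 7080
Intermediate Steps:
f = -18671 (f = 7 - 18678 = -18671)
x(I) = 85 + 2*I² (x(I) = (I² + I²) + 85 = 2*I² + 85 = 85 + 2*I²)
(f + x(91)) - 1*(-9104) = (-18671 + (85 + 2*91²)) - 1*(-9104) = (-18671 + (85 + 2*8281)) + 9104 = (-18671 + (85 + 16562)) + 9104 = (-18671 + 16647) + 9104 = -2024 + 9104 = 7080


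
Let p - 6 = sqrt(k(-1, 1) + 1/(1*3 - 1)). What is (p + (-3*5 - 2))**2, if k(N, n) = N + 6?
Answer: (22 - sqrt(22))**2/4 ≈ 74.905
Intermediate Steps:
k(N, n) = 6 + N
p = 6 + sqrt(22)/2 (p = 6 + sqrt((6 - 1) + 1/(1*3 - 1)) = 6 + sqrt(5 + 1/(3 - 1)) = 6 + sqrt(5 + 1/2) = 6 + sqrt(11/2) = 6 + sqrt(22)/2 ≈ 8.3452)
(p + (-3*5 - 2))**2 = ((6 + sqrt(22)/2) + (-3*5 - 2))**2 = ((6 + sqrt(22)/2) + (-15 - 2))**2 = ((6 + sqrt(22)/2) - 17)**2 = (-11 + sqrt(22)/2)**2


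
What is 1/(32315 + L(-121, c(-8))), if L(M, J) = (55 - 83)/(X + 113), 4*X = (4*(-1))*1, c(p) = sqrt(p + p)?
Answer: 4/129259 ≈ 3.0946e-5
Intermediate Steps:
c(p) = sqrt(2)*sqrt(p) (c(p) = sqrt(2*p) = sqrt(2)*sqrt(p))
X = -1 (X = ((4*(-1))*1)/4 = (-4*1)/4 = (1/4)*(-4) = -1)
L(M, J) = -1/4 (L(M, J) = (55 - 83)/(-1 + 113) = -28/112 = -28*1/112 = -1/4)
1/(32315 + L(-121, c(-8))) = 1/(32315 - 1/4) = 1/(129259/4) = 4/129259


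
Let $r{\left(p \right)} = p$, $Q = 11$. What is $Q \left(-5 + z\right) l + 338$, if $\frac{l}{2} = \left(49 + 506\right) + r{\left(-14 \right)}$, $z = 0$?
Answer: $-59172$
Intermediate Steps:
$l = 1082$ ($l = 2 \left(\left(49 + 506\right) - 14\right) = 2 \left(555 - 14\right) = 2 \cdot 541 = 1082$)
$Q \left(-5 + z\right) l + 338 = 11 \left(-5 + 0\right) 1082 + 338 = 11 \left(-5\right) 1082 + 338 = \left(-55\right) 1082 + 338 = -59510 + 338 = -59172$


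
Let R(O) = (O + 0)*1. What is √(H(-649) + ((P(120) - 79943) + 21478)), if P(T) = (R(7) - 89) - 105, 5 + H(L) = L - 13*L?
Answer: 13*I*√301 ≈ 225.54*I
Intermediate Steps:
H(L) = -5 - 12*L (H(L) = -5 + (L - 13*L) = -5 - 12*L)
R(O) = O (R(O) = O*1 = O)
P(T) = -187 (P(T) = (7 - 89) - 105 = -82 - 105 = -187)
√(H(-649) + ((P(120) - 79943) + 21478)) = √((-5 - 12*(-649)) + ((-187 - 79943) + 21478)) = √((-5 + 7788) + (-80130 + 21478)) = √(7783 - 58652) = √(-50869) = 13*I*√301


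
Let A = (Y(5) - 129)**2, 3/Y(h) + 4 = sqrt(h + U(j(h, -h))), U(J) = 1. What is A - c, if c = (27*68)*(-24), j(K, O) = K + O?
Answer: 3050829/50 + 1953*sqrt(6)/25 ≈ 61208.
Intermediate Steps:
c = -44064 (c = 1836*(-24) = -44064)
Y(h) = 3/(-4 + sqrt(1 + h)) (Y(h) = 3/(-4 + sqrt(h + 1)) = 3/(-4 + sqrt(1 + h)))
A = (-129 + 3/(-4 + sqrt(6)))**2 (A = (3/(-4 + sqrt(1 + 5)) - 129)**2 = (3/(-4 + sqrt(6)) - 129)**2 = (-129 + 3/(-4 + sqrt(6)))**2 ≈ 17144.)
A - c = (847629/50 + 1953*sqrt(6)/25) - 1*(-44064) = (847629/50 + 1953*sqrt(6)/25) + 44064 = 3050829/50 + 1953*sqrt(6)/25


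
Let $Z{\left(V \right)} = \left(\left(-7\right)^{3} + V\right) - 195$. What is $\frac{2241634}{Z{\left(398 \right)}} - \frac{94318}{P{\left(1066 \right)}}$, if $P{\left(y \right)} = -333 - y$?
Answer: $- \frac{1561420723}{97930} \approx -15944.0$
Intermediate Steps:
$Z{\left(V \right)} = -538 + V$ ($Z{\left(V \right)} = \left(-343 + V\right) - 195 = -538 + V$)
$\frac{2241634}{Z{\left(398 \right)}} - \frac{94318}{P{\left(1066 \right)}} = \frac{2241634}{-538 + 398} - \frac{94318}{-333 - 1066} = \frac{2241634}{-140} - \frac{94318}{-333 - 1066} = 2241634 \left(- \frac{1}{140}\right) - \frac{94318}{-1399} = - \frac{1120817}{70} - - \frac{94318}{1399} = - \frac{1120817}{70} + \frac{94318}{1399} = - \frac{1561420723}{97930}$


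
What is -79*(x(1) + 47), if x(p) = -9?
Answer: -3002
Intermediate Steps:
-79*(x(1) + 47) = -79*(-9 + 47) = -79*38 = -3002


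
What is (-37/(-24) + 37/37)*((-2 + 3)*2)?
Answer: 61/12 ≈ 5.0833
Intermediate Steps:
(-37/(-24) + 37/37)*((-2 + 3)*2) = (-37*(-1/24) + 37*(1/37))*(1*2) = (37/24 + 1)*2 = (61/24)*2 = 61/12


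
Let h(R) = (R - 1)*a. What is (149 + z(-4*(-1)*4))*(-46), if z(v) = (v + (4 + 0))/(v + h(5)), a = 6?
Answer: -6877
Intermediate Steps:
h(R) = -6 + 6*R (h(R) = (R - 1)*6 = (-1 + R)*6 = -6 + 6*R)
z(v) = (4 + v)/(24 + v) (z(v) = (v + (4 + 0))/(v + (-6 + 6*5)) = (v + 4)/(v + (-6 + 30)) = (4 + v)/(v + 24) = (4 + v)/(24 + v))
(149 + z(-4*(-1)*4))*(-46) = (149 + (4 - 4*(-1)*4)/(24 - 4*(-1)*4))*(-46) = (149 + (4 + 4*4)/(24 + 4*4))*(-46) = (149 + (4 + 16)/(24 + 16))*(-46) = (149 + 20/40)*(-46) = (149 + (1/40)*20)*(-46) = (149 + ½)*(-46) = (299/2)*(-46) = -6877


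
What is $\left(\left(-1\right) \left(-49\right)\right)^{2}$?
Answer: $2401$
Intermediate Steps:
$\left(\left(-1\right) \left(-49\right)\right)^{2} = 49^{2} = 2401$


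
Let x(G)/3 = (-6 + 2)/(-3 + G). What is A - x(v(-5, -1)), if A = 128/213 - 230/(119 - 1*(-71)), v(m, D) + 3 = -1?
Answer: -65833/28329 ≈ -2.3239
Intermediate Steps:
v(m, D) = -4 (v(m, D) = -3 - 1 = -4)
x(G) = -12/(-3 + G) (x(G) = 3*((-6 + 2)/(-3 + G)) = 3*(-4/(-3 + G)) = -12/(-3 + G))
A = -2467/4047 (A = 128*(1/213) - 230/(119 + 71) = 128/213 - 230/190 = 128/213 - 230*1/190 = 128/213 - 23/19 = -2467/4047 ≈ -0.60959)
A - x(v(-5, -1)) = -2467/4047 - (-12)/(-3 - 4) = -2467/4047 - (-12)/(-7) = -2467/4047 - (-12)*(-1)/7 = -2467/4047 - 1*12/7 = -2467/4047 - 12/7 = -65833/28329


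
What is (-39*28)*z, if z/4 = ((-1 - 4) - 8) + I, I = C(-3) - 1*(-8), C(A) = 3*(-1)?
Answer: 34944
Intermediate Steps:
C(A) = -3
I = 5 (I = -3 - 1*(-8) = -3 + 8 = 5)
z = -32 (z = 4*(((-1 - 4) - 8) + 5) = 4*((-5 - 8) + 5) = 4*(-13 + 5) = 4*(-8) = -32)
(-39*28)*z = -39*28*(-32) = -1092*(-32) = 34944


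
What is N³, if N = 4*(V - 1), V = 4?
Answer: 1728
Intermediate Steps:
N = 12 (N = 4*(4 - 1) = 4*3 = 12)
N³ = 12³ = 1728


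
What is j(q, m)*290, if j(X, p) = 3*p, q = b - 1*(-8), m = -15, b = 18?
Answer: -13050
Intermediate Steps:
q = 26 (q = 18 - 1*(-8) = 18 + 8 = 26)
j(q, m)*290 = (3*(-15))*290 = -45*290 = -13050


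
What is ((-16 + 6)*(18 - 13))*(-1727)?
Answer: 86350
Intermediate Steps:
((-16 + 6)*(18 - 13))*(-1727) = -10*5*(-1727) = -50*(-1727) = 86350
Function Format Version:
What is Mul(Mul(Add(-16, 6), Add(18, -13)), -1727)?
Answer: 86350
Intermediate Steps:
Mul(Mul(Add(-16, 6), Add(18, -13)), -1727) = Mul(Mul(-10, 5), -1727) = Mul(-50, -1727) = 86350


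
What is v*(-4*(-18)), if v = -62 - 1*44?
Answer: -7632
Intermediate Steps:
v = -106 (v = -62 - 44 = -106)
v*(-4*(-18)) = -(-424)*(-18) = -106*72 = -7632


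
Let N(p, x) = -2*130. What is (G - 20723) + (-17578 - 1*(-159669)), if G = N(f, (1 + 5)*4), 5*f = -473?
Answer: 121108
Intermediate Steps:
f = -473/5 (f = (⅕)*(-473) = -473/5 ≈ -94.600)
N(p, x) = -260
G = -260
(G - 20723) + (-17578 - 1*(-159669)) = (-260 - 20723) + (-17578 - 1*(-159669)) = -20983 + (-17578 + 159669) = -20983 + 142091 = 121108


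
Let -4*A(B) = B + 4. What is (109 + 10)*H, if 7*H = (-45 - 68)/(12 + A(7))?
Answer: -7684/37 ≈ -207.68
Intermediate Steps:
A(B) = -1 - B/4 (A(B) = -(B + 4)/4 = -(4 + B)/4 = -1 - B/4)
H = -452/259 (H = ((-45 - 68)/(12 + (-1 - ¼*7)))/7 = (-113/(12 + (-1 - 7/4)))/7 = (-113/(12 - 11/4))/7 = (-113/37/4)/7 = (-113*4/37)/7 = (⅐)*(-452/37) = -452/259 ≈ -1.7452)
(109 + 10)*H = (109 + 10)*(-452/259) = 119*(-452/259) = -7684/37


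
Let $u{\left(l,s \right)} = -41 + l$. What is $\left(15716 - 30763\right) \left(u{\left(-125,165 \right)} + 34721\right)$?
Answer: $-519949085$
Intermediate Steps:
$\left(15716 - 30763\right) \left(u{\left(-125,165 \right)} + 34721\right) = \left(15716 - 30763\right) \left(\left(-41 - 125\right) + 34721\right) = - 15047 \left(-166 + 34721\right) = \left(-15047\right) 34555 = -519949085$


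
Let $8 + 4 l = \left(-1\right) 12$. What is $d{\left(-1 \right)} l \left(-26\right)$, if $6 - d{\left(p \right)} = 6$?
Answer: $0$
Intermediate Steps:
$d{\left(p \right)} = 0$ ($d{\left(p \right)} = 6 - 6 = 0$)
$l = -5$ ($l = -2 + \frac{\left(-1\right) 12}{4} = -2 + \frac{1}{4} \left(-12\right) = -2 - 3 = -5$)
$d{\left(-1 \right)} l \left(-26\right) = 0 \left(-5\right) \left(-26\right) = 0 \left(-26\right) = 0$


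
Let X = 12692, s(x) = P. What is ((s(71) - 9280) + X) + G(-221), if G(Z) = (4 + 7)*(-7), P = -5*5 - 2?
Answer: 3308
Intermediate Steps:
P = -27 (P = -25 - 2 = -27)
s(x) = -27
G(Z) = -77 (G(Z) = 11*(-7) = -77)
((s(71) - 9280) + X) + G(-221) = ((-27 - 9280) + 12692) - 77 = (-9307 + 12692) - 77 = 3385 - 77 = 3308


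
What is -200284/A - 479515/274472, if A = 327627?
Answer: -212074410953/89924437944 ≈ -2.3584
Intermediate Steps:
-200284/A - 479515/274472 = -200284/327627 - 479515/274472 = -212074410953/89924437944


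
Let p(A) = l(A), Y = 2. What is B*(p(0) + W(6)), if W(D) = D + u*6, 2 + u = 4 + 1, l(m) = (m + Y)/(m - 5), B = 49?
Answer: 5782/5 ≈ 1156.4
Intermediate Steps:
l(m) = (2 + m)/(-5 + m) (l(m) = (m + 2)/(m - 5) = (2 + m)/(-5 + m))
p(A) = (2 + A)/(-5 + A)
u = 3 (u = -2 + (4 + 1) = -2 + 5 = 3)
W(D) = 18 + D (W(D) = D + 3*6 = D + 18 = 18 + D)
B*(p(0) + W(6)) = 49*((2 + 0)/(-5 + 0) + (18 + 6)) = 49*(2/(-5) + 24) = 49*(-1/5*2 + 24) = 49*(-2/5 + 24) = 49*(118/5) = 5782/5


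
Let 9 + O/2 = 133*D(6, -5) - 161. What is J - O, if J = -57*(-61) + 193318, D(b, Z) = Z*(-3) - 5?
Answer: 194475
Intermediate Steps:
D(b, Z) = -5 - 3*Z (D(b, Z) = -3*Z - 5 = -5 - 3*Z)
J = 196795 (J = 3477 + 193318 = 196795)
O = 2320 (O = -18 + 2*(133*(-5 - 3*(-5)) - 161) = -18 + 2*(133*(-5 + 15) - 161) = -18 + 2*(133*10 - 161) = -18 + 2*(1330 - 161) = -18 + 2*1169 = -18 + 2338 = 2320)
J - O = 196795 - 1*2320 = 196795 - 2320 = 194475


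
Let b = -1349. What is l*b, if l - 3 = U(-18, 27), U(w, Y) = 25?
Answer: -37772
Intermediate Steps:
l = 28 (l = 3 + 25 = 28)
l*b = 28*(-1349) = -37772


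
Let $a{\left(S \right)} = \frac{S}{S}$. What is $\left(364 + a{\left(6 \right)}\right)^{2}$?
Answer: $133225$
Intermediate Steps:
$a{\left(S \right)} = 1$
$\left(364 + a{\left(6 \right)}\right)^{2} = \left(364 + 1\right)^{2} = 365^{2} = 133225$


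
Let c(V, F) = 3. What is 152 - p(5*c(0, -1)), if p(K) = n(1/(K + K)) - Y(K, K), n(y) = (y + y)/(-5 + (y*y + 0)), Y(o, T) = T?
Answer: 751393/4499 ≈ 167.01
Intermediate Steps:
n(y) = 2*y/(-5 + y²) (n(y) = (2*y)/(-5 + (y² + 0)) = (2*y)/(-5 + y²) = 2*y/(-5 + y²))
p(K) = -K + 1/(K*(-5 + 1/(4*K²))) (p(K) = 2/((K + K)*(-5 + (1/(K + K))²)) - K = 2/(((2*K))*(-5 + (1/(2*K))²)) - K = 2*(1/(2*K))/(-5 + (1/(2*K))²) - K = 2*(1/(2*K))/(-5 + 1/(4*K²)) - K = 1/(K*(-5 + 1/(4*K²))) - K = -K + 1/(K*(-5 + 1/(4*K²))))
152 - p(5*c(0, -1)) = 152 - 5*3*(3 + 20*(5*3)²)/(1 - 20*(5*3)²) = 152 - 15*(3 + 20*15²)/(1 - 20*15²) = 152 - 15*(3 + 20*225)/(1 - 20*225) = 152 - 15*(3 + 4500)/(1 - 4500) = 152 - 15*4503/(-4499) = 152 - 15*(-1)*4503/4499 = 152 - 1*(-67545/4499) = 152 + 67545/4499 = 751393/4499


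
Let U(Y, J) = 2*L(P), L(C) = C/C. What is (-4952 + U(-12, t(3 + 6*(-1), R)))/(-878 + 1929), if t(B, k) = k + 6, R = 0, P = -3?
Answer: -4950/1051 ≈ -4.7098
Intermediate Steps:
t(B, k) = 6 + k
L(C) = 1
U(Y, J) = 2 (U(Y, J) = 2*1 = 2)
(-4952 + U(-12, t(3 + 6*(-1), R)))/(-878 + 1929) = (-4952 + 2)/(-878 + 1929) = -4950/1051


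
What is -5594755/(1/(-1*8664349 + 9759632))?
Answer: -6127840040665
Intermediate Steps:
-5594755/(1/(-1*8664349 + 9759632)) = -5594755/(1/(-8664349 + 9759632)) = -5594755/(1/1095283) = -5594755/1/1095283 = -5594755*1095283 = -6127840040665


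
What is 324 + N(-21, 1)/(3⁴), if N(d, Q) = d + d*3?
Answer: 8720/27 ≈ 322.96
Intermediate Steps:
N(d, Q) = 4*d (N(d, Q) = d + 3*d = 4*d)
324 + N(-21, 1)/(3⁴) = 324 + (4*(-21))/(3⁴) = 324 - 84/81 = 324 - 84*1/81 = 324 - 28/27 = 8720/27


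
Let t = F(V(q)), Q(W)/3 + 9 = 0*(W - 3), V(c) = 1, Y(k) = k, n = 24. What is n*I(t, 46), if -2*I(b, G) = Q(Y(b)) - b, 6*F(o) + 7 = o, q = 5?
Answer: 312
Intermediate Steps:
Q(W) = -27 (Q(W) = -27 + 3*(0*(W - 3)) = -27 + 3*(0*(-3 + W)) = -27 + 3*0 = -27 + 0 = -27)
F(o) = -7/6 + o/6
t = -1 (t = -7/6 + (⅙)*1 = -7/6 + ⅙ = -1)
I(b, G) = 27/2 + b/2 (I(b, G) = -(-27 - b)/2 = 27/2 + b/2)
n*I(t, 46) = 24*(27/2 + (½)*(-1)) = 24*(27/2 - ½) = 24*13 = 312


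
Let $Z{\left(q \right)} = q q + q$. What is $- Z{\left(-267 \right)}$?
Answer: $-71022$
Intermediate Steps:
$Z{\left(q \right)} = q + q^{2}$ ($Z{\left(q \right)} = q^{2} + q = q + q^{2}$)
$- Z{\left(-267 \right)} = - \left(-267\right) \left(1 - 267\right) = - \left(-267\right) \left(-266\right) = \left(-1\right) 71022 = -71022$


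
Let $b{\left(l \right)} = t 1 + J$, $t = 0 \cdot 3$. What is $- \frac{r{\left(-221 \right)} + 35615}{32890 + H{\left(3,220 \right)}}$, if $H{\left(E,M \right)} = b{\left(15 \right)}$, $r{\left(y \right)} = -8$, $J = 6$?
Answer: $- \frac{35607}{32896} \approx -1.0824$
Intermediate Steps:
$t = 0$
$b{\left(l \right)} = 6$ ($b{\left(l \right)} = 0 \cdot 1 + 6 = 0 + 6 = 6$)
$H{\left(E,M \right)} = 6$
$- \frac{r{\left(-221 \right)} + 35615}{32890 + H{\left(3,220 \right)}} = - \frac{-8 + 35615}{32890 + 6} = - \frac{35607}{32896}$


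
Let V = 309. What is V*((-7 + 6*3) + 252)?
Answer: 81267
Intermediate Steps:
V*((-7 + 6*3) + 252) = 309*((-7 + 6*3) + 252) = 309*((-7 + 18) + 252) = 309*(11 + 252) = 309*263 = 81267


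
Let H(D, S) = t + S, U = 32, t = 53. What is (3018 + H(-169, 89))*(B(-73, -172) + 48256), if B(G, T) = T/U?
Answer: 152471975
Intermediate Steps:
B(G, T) = T/32
H(D, S) = 53 + S
(3018 + H(-169, 89))*(B(-73, -172) + 48256) = (3018 + (53 + 89))*((1/32)*(-172) + 48256) = (3018 + 142)*(-43/8 + 48256) = 3160*(386005/8) = 152471975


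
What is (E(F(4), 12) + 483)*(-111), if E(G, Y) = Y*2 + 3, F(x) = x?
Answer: -56610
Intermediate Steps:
E(G, Y) = 3 + 2*Y (E(G, Y) = 2*Y + 3 = 3 + 2*Y)
(E(F(4), 12) + 483)*(-111) = ((3 + 2*12) + 483)*(-111) = ((3 + 24) + 483)*(-111) = (27 + 483)*(-111) = 510*(-111) = -56610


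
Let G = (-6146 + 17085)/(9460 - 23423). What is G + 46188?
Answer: 644912105/13963 ≈ 46187.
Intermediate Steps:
G = -10939/13963 (G = 10939/(-13963) = 10939*(-1/13963) = -10939/13963 ≈ -0.78343)
G + 46188 = -10939/13963 + 46188 = 644912105/13963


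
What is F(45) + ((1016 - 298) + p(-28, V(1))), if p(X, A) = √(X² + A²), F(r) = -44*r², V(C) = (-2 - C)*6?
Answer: -88382 + 2*√277 ≈ -88349.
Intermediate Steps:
V(C) = -12 - 6*C
p(X, A) = √(A² + X²)
F(45) + ((1016 - 298) + p(-28, V(1))) = -44*45² + ((1016 - 298) + √((-12 - 6*1)² + (-28)²)) = -44*2025 + (718 + √((-12 - 6)² + 784)) = -89100 + (718 + √((-18)² + 784)) = -89100 + (718 + √(324 + 784)) = -89100 + (718 + √1108) = -89100 + (718 + 2*√277) = -88382 + 2*√277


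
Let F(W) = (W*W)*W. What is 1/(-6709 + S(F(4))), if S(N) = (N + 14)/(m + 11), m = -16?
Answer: -5/33623 ≈ -0.00014871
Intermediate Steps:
F(W) = W³ (F(W) = W²*W = W³)
S(N) = -14/5 - N/5 (S(N) = (N + 14)/(-16 + 11) = (14 + N)/(-5) = (14 + N)*(-⅕) = -14/5 - N/5)
1/(-6709 + S(F(4))) = 1/(-6709 + (-14/5 - ⅕*4³)) = 1/(-6709 + (-14/5 - ⅕*64)) = 1/(-6709 + (-14/5 - 64/5)) = 1/(-6709 - 78/5) = 1/(-33623/5) = -5/33623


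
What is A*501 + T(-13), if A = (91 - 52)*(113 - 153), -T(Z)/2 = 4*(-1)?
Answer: -781552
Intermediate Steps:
T(Z) = 8 (T(Z) = -8*(-1) = -2*(-4) = 8)
A = -1560 (A = 39*(-40) = -1560)
A*501 + T(-13) = -1560*501 + 8 = -781560 + 8 = -781552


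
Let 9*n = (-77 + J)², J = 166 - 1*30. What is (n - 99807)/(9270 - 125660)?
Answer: 447391/523755 ≈ 0.85420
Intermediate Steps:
J = 136 (J = 166 - 30 = 136)
n = 3481/9 (n = (-77 + 136)²/9 = (⅑)*59² = (⅑)*3481 = 3481/9 ≈ 386.78)
(n - 99807)/(9270 - 125660) = (3481/9 - 99807)/(9270 - 125660) = -894782/9/(-116390) = -894782/9*(-1/116390) = 447391/523755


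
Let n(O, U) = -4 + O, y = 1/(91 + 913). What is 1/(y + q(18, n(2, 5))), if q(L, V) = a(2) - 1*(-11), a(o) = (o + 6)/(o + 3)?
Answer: 5020/63257 ≈ 0.079359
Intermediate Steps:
y = 1/1004 ≈ 0.00099602
a(o) = (6 + o)/(3 + o)
q(L, V) = 63/5 (q(L, V) = (6 + 2)/(3 + 2) - 1*(-11) = 8/5 + 11 = 63/5)
1/(y + q(18, n(2, 5))) = 1/(1/1004 + 63/5) = 1/(63257/5020) = 5020/63257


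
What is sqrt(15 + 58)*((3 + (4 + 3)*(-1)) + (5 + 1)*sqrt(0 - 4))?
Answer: sqrt(73)*(-4 + 12*I) ≈ -34.176 + 102.53*I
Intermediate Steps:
sqrt(15 + 58)*((3 + (4 + 3)*(-1)) + (5 + 1)*sqrt(0 - 4)) = sqrt(73)*((3 + 7*(-1)) + 6*sqrt(-4)) = sqrt(73)*((3 - 7) + 6*(2*I)) = sqrt(73)*(-4 + 12*I)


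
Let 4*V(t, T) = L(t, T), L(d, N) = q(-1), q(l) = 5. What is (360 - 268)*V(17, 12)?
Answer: 115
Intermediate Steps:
L(d, N) = 5
V(t, T) = 5/4 (V(t, T) = (1/4)*5 = 5/4)
(360 - 268)*V(17, 12) = (360 - 268)*(5/4) = 92*(5/4) = 115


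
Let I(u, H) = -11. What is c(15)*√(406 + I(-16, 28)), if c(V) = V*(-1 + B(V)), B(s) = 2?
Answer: 15*√395 ≈ 298.12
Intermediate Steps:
c(V) = V (c(V) = V*(-1 + 2) = V*1 = V)
c(15)*√(406 + I(-16, 28)) = 15*√(406 - 11) = 15*√395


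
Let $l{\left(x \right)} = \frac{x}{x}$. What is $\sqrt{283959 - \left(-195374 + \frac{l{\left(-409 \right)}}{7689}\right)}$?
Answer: $\frac{2 \sqrt{7084628137851}}{7689} \approx 692.34$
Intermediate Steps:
$l{\left(x \right)} = 1$
$\sqrt{283959 - \left(-195374 + \frac{l{\left(-409 \right)}}{7689}\right)} = \sqrt{283959 + \left(195374 - 1 \cdot \frac{1}{7689}\right)} = \sqrt{283959 + \left(195374 - \frac{1}{7689}\right)} = \sqrt{283959 + \frac{1502230685}{7689}} = \sqrt{\frac{3685591436}{7689}} = \frac{2 \sqrt{7084628137851}}{7689}$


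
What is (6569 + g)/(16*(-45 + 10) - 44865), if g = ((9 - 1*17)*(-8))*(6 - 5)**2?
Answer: -6633/45425 ≈ -0.14602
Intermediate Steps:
g = 64 (g = ((9 - 17)*(-8))*1**2 = -8*(-8)*1 = 64*1 = 64)
(6569 + g)/(16*(-45 + 10) - 44865) = (6569 + 64)/(16*(-45 + 10) - 44865) = 6633/(16*(-35) - 44865) = 6633/(-560 - 44865) = 6633/(-45425) = 6633*(-1/45425) = -6633/45425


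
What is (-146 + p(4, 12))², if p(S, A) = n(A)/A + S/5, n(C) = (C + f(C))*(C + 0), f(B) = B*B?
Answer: 2916/25 ≈ 116.64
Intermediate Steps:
f(B) = B²
n(C) = C*(C + C²) (n(C) = (C + C²)*(C + 0) = (C + C²)*C = C*(C + C²))
p(S, A) = S/5 + A*(1 + A) (p(S, A) = (A²*(1 + A))/A + S/5 = A*(1 + A) + S*(⅕) = A*(1 + A) + S/5 = S/5 + A*(1 + A))
(-146 + p(4, 12))² = (-146 + (12 + 12² + (⅕)*4))² = (-146 + (12 + 144 + ⅘))² = (-146 + 784/5)² = (54/5)² = 2916/25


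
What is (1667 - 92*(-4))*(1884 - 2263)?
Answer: -771265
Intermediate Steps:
(1667 - 92*(-4))*(1884 - 2263) = (1667 + 368)*(-379) = 2035*(-379) = -771265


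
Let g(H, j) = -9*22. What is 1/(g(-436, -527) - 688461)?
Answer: -1/688659 ≈ -1.4521e-6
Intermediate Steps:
g(H, j) = -198
1/(g(-436, -527) - 688461) = 1/(-198 - 688461) = 1/(-688659) = -1/688659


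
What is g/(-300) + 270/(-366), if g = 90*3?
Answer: -999/610 ≈ -1.6377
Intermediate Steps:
g = 270
g/(-300) + 270/(-366) = 270/(-300) + 270/(-366) = 270*(-1/300) + 270*(-1/366) = -9/10 - 45/61 = -999/610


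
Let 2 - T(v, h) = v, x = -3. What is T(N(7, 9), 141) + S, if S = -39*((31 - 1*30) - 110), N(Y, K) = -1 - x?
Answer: 4251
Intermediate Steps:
N(Y, K) = 2 (N(Y, K) = -1 - 1*(-3) = -1 + 3 = 2)
T(v, h) = 2 - v
S = 4251 (S = -39*((31 - 30) - 110) = -39*(1 - 110) = -39*(-109) = 4251)
T(N(7, 9), 141) + S = (2 - 1*2) + 4251 = (2 - 2) + 4251 = 0 + 4251 = 4251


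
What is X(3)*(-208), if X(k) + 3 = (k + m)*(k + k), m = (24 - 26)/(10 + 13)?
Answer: -69264/23 ≈ -3011.5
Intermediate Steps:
m = -2/23 ≈ -0.086957
X(k) = -3 + 2*k*(-2/23 + k) (X(k) = -3 + (k - 2/23)*(k + k) = -3 + (-2/23 + k)*(2*k) = -3 + 2*k*(-2/23 + k))
X(3)*(-208) = (-3 + 2*3**2 - 4/23*3)*(-208) = (-3 + 2*9 - 12/23)*(-208) = (-3 + 18 - 12/23)*(-208) = (333/23)*(-208) = -69264/23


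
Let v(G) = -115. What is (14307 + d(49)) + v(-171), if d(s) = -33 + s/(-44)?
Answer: 622947/44 ≈ 14158.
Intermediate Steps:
d(s) = -33 - s/44 (d(s) = -33 + s*(-1/44) = -33 - s/44)
(14307 + d(49)) + v(-171) = (14307 + (-33 - 1/44*49)) - 115 = (14307 + (-33 - 49/44)) - 115 = (14307 - 1501/44) - 115 = 628007/44 - 115 = 622947/44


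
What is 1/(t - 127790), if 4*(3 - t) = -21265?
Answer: -4/489883 ≈ -8.1652e-6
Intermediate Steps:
t = 21277/4 (t = 3 - ¼*(-21265) = 3 + 21265/4 = 21277/4 ≈ 5319.3)
1/(t - 127790) = 1/(21277/4 - 127790) = 1/(-489883/4) = -4/489883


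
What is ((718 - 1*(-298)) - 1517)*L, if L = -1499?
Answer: 750999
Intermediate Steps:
((718 - 1*(-298)) - 1517)*L = ((718 - 1*(-298)) - 1517)*(-1499) = ((718 + 298) - 1517)*(-1499) = (1016 - 1517)*(-1499) = -501*(-1499) = 750999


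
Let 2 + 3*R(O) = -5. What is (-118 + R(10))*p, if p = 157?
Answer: -56677/3 ≈ -18892.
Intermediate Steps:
R(O) = -7/3 (R(O) = -2/3 + (1/3)*(-5) = -2/3 - 5/3 = -7/3)
(-118 + R(10))*p = (-118 - 7/3)*157 = -361/3*157 = -56677/3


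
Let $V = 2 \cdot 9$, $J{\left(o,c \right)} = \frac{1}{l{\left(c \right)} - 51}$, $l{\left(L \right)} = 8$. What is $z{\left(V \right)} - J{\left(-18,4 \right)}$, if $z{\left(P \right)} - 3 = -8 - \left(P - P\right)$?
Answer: $- \frac{214}{43} \approx -4.9767$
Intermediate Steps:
$J{\left(o,c \right)} = - \frac{1}{43}$ ($J{\left(o,c \right)} = \frac{1}{8 - 51} = \frac{1}{-43} = - \frac{1}{43}$)
$V = 18$
$z{\left(P \right)} = -5$ ($z{\left(P \right)} = 3 - 8 = -5$)
$z{\left(V \right)} - J{\left(-18,4 \right)} = -5 - - \frac{1}{43} = -5 + \frac{1}{43} = - \frac{214}{43}$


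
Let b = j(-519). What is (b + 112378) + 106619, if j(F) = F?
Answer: 218478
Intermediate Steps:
b = -519
(b + 112378) + 106619 = (-519 + 112378) + 106619 = 111859 + 106619 = 218478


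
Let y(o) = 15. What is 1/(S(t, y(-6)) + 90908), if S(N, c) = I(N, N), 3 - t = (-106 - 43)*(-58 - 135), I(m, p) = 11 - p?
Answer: 1/119673 ≈ 8.3561e-6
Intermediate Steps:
t = -28754 (t = 3 - (-106 - 43)*(-58 - 135) = 3 - (-149)*(-193) = 3 - 1*28757 = 3 - 28757 = -28754)
S(N, c) = 11 - N
1/(S(t, y(-6)) + 90908) = 1/((11 - 1*(-28754)) + 90908) = 1/((11 + 28754) + 90908) = 1/(28765 + 90908) = 1/119673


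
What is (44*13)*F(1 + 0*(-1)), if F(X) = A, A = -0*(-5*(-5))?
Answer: 0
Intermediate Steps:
A = 0 (A = -0*25 = -5*0 = 0)
F(X) = 0
(44*13)*F(1 + 0*(-1)) = (44*13)*0 = 572*0 = 0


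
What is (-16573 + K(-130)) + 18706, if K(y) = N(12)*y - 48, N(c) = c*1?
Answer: 525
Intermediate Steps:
N(c) = c
K(y) = -48 + 12*y (K(y) = 12*y - 48 = -48 + 12*y)
(-16573 + K(-130)) + 18706 = (-16573 + (-48 + 12*(-130))) + 18706 = (-16573 + (-48 - 1560)) + 18706 = (-16573 - 1608) + 18706 = -18181 + 18706 = 525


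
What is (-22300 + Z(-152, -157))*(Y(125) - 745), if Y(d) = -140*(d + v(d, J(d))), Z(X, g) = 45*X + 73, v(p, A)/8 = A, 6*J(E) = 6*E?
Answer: 4599707415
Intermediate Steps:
J(E) = E (J(E) = (6*E)/6 = E)
v(p, A) = 8*A
Z(X, g) = 73 + 45*X
Y(d) = -1260*d (Y(d) = -140*(d + 8*d) = -1260*d)
(-22300 + Z(-152, -157))*(Y(125) - 745) = (-22300 + (73 + 45*(-152)))*(-1260*125 - 745) = (-22300 + (73 - 6840))*(-157500 - 745) = (-22300 - 6767)*(-158245) = -29067*(-158245) = 4599707415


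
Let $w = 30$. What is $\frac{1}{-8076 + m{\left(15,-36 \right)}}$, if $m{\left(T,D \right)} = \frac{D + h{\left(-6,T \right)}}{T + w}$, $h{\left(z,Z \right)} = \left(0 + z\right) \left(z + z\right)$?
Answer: $- \frac{5}{40376} \approx -0.00012384$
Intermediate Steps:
$h{\left(z,Z \right)} = 2 z^{2}$ ($h{\left(z,Z \right)} = z 2 z = 2 z^{2}$)
$m{\left(T,D \right)} = \frac{72 + D}{30 + T}$ ($m{\left(T,D \right)} = \frac{D + 2 \left(-6\right)^{2}}{T + 30} = \frac{D + 2 \cdot 36}{30 + T} = \frac{D + 72}{30 + T} = \frac{72 + D}{30 + T}$)
$\frac{1}{-8076 + m{\left(15,-36 \right)}} = \frac{1}{-8076 + \frac{72 - 36}{30 + 15}} = \frac{1}{-8076 + \frac{1}{45} \cdot 36} = \frac{1}{-8076 + \frac{4}{5}} = \frac{1}{- \frac{40376}{5}} = - \frac{5}{40376}$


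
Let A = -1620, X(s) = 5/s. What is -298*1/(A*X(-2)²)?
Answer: 298/10125 ≈ 0.029432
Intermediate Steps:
-298*1/(A*X(-2)²) = -298/((5/(-2))²*(-1620)) = -298/((5*(-½))²*(-1620)) = -298/((-5/2)²*(-1620)) = -298/((25/4)*(-1620)) = -298/(-10125) = -298*(-1/10125) = 298/10125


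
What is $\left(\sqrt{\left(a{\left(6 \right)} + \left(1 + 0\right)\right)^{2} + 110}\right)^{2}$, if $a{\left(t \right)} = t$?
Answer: $159$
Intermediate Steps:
$\left(\sqrt{\left(a{\left(6 \right)} + \left(1 + 0\right)\right)^{2} + 110}\right)^{2} = \left(\sqrt{\left(6 + \left(1 + 0\right)\right)^{2} + 110}\right)^{2} = \left(\sqrt{\left(6 + 1\right)^{2} + 110}\right)^{2} = \left(\sqrt{7^{2} + 110}\right)^{2} = \left(\sqrt{49 + 110}\right)^{2} = \left(\sqrt{159}\right)^{2} = 159$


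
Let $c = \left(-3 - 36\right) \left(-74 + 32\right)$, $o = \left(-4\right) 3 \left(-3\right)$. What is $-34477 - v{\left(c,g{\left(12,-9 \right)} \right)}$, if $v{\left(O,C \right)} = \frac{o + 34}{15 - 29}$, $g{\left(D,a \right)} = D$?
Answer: $-34472$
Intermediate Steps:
$o = 36$ ($o = \left(-12\right) \left(-3\right) = 36$)
$c = 1638$ ($c = \left(-39\right) \left(-42\right) = 1638$)
$v{\left(O,C \right)} = -5$ ($v{\left(O,C \right)} = \frac{36 + 34}{15 - 29} = \frac{70}{-14} = 70 \left(- \frac{1}{14}\right) = -5$)
$-34477 - v{\left(c,g{\left(12,-9 \right)} \right)} = -34477 - -5 = -34477 + 5 = -34472$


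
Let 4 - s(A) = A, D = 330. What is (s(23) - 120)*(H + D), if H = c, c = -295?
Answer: -4865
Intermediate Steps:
s(A) = 4 - A
H = -295
(s(23) - 120)*(H + D) = ((4 - 1*23) - 120)*(-295 + 330) = ((4 - 23) - 120)*35 = (-19 - 120)*35 = -139*35 = -4865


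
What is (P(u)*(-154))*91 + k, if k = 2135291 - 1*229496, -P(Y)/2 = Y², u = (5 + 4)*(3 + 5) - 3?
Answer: 135347103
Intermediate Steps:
u = 69 (u = 9*8 - 3 = 72 - 3 = 69)
P(Y) = -2*Y²
k = 1905795 (k = 2135291 - 229496 = 1905795)
(P(u)*(-154))*91 + k = (-2*69²*(-154))*91 + 1905795 = (-2*4761*(-154))*91 + 1905795 = -9522*(-154)*91 + 1905795 = 1466388*91 + 1905795 = 133441308 + 1905795 = 135347103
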